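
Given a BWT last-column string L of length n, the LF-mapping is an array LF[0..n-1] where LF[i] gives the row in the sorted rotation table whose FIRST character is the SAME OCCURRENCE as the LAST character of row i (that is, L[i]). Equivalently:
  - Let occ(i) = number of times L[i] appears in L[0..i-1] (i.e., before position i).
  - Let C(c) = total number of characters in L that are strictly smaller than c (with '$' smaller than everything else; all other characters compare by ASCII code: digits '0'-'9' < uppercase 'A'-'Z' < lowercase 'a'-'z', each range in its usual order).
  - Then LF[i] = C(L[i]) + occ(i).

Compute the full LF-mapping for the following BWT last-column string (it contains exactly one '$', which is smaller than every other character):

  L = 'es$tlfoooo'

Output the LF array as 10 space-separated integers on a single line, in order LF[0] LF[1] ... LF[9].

Char counts: '$':1, 'e':1, 'f':1, 'l':1, 'o':4, 's':1, 't':1
C (first-col start): C('$')=0, C('e')=1, C('f')=2, C('l')=3, C('o')=4, C('s')=8, C('t')=9
L[0]='e': occ=0, LF[0]=C('e')+0=1+0=1
L[1]='s': occ=0, LF[1]=C('s')+0=8+0=8
L[2]='$': occ=0, LF[2]=C('$')+0=0+0=0
L[3]='t': occ=0, LF[3]=C('t')+0=9+0=9
L[4]='l': occ=0, LF[4]=C('l')+0=3+0=3
L[5]='f': occ=0, LF[5]=C('f')+0=2+0=2
L[6]='o': occ=0, LF[6]=C('o')+0=4+0=4
L[7]='o': occ=1, LF[7]=C('o')+1=4+1=5
L[8]='o': occ=2, LF[8]=C('o')+2=4+2=6
L[9]='o': occ=3, LF[9]=C('o')+3=4+3=7

Answer: 1 8 0 9 3 2 4 5 6 7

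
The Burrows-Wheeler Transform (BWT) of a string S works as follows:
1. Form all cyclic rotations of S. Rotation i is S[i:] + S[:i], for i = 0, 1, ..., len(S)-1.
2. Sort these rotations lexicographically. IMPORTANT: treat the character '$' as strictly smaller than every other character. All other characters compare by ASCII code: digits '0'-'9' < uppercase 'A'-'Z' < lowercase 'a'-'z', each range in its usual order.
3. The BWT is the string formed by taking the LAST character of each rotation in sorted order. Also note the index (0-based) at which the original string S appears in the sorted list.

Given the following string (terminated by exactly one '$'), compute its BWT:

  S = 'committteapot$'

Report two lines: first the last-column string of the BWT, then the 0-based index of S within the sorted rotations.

All 14 rotations (rotation i = S[i:]+S[:i]):
  rot[0] = committteapot$
  rot[1] = ommittteapot$c
  rot[2] = mmittteapot$co
  rot[3] = mittteapot$com
  rot[4] = ittteapot$comm
  rot[5] = ttteapot$commi
  rot[6] = tteapot$commit
  rot[7] = teapot$committ
  rot[8] = eapot$committt
  rot[9] = apot$committte
  rot[10] = pot$committtea
  rot[11] = ot$committteap
  rot[12] = t$committteapo
  rot[13] = $committteapot
Sorted (with $ < everything):
  sorted[0] = $committteapot  (last char: 't')
  sorted[1] = apot$committte  (last char: 'e')
  sorted[2] = committteapot$  (last char: '$')
  sorted[3] = eapot$committt  (last char: 't')
  sorted[4] = ittteapot$comm  (last char: 'm')
  sorted[5] = mittteapot$com  (last char: 'm')
  sorted[6] = mmittteapot$co  (last char: 'o')
  sorted[7] = ommittteapot$c  (last char: 'c')
  sorted[8] = ot$committteap  (last char: 'p')
  sorted[9] = pot$committtea  (last char: 'a')
  sorted[10] = t$committteapo  (last char: 'o')
  sorted[11] = teapot$committ  (last char: 't')
  sorted[12] = tteapot$commit  (last char: 't')
  sorted[13] = ttteapot$commi  (last char: 'i')
Last column: te$tmmocpaotti
Original string S is at sorted index 2

Answer: te$tmmocpaotti
2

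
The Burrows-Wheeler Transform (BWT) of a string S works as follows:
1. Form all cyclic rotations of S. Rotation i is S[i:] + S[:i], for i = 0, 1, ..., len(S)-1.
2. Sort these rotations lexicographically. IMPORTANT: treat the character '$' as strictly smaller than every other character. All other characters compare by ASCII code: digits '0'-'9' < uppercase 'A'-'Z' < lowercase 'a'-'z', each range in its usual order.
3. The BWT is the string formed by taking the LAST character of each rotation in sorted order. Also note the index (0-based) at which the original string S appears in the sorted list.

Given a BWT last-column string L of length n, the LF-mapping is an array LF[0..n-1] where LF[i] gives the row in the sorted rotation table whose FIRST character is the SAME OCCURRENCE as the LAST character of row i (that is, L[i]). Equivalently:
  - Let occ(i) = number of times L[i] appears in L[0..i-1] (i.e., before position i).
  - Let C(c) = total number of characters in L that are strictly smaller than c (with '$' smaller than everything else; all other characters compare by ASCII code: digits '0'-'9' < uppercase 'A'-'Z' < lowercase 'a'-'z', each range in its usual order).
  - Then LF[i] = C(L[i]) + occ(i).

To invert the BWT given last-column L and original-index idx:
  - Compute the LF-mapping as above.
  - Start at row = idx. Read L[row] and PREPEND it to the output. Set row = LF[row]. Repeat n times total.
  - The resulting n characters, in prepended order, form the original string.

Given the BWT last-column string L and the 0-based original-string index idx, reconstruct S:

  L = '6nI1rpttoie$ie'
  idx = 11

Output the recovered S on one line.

Answer: repetition1I6$

Derivation:
LF mapping: 2 8 3 1 11 10 12 13 9 6 4 0 7 5
Walk LF starting at row 11, prepending L[row]:
  step 1: row=11, L[11]='$', prepend. Next row=LF[11]=0
  step 2: row=0, L[0]='6', prepend. Next row=LF[0]=2
  step 3: row=2, L[2]='I', prepend. Next row=LF[2]=3
  step 4: row=3, L[3]='1', prepend. Next row=LF[3]=1
  step 5: row=1, L[1]='n', prepend. Next row=LF[1]=8
  step 6: row=8, L[8]='o', prepend. Next row=LF[8]=9
  step 7: row=9, L[9]='i', prepend. Next row=LF[9]=6
  step 8: row=6, L[6]='t', prepend. Next row=LF[6]=12
  step 9: row=12, L[12]='i', prepend. Next row=LF[12]=7
  step 10: row=7, L[7]='t', prepend. Next row=LF[7]=13
  step 11: row=13, L[13]='e', prepend. Next row=LF[13]=5
  step 12: row=5, L[5]='p', prepend. Next row=LF[5]=10
  step 13: row=10, L[10]='e', prepend. Next row=LF[10]=4
  step 14: row=4, L[4]='r', prepend. Next row=LF[4]=11
Reversed output: repetition1I6$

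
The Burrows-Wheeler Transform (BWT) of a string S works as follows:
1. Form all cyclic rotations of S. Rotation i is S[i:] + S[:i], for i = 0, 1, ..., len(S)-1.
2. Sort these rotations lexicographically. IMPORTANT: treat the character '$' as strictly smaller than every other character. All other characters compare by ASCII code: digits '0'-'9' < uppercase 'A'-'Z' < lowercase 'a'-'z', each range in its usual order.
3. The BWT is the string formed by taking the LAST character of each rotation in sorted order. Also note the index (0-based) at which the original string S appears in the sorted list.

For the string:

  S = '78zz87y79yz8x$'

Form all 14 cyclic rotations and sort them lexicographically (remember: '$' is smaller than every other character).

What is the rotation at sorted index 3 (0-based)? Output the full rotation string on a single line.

All 14 rotations (rotation i = S[i:]+S[:i]):
  rot[0] = 78zz87y79yz8x$
  rot[1] = 8zz87y79yz8x$7
  rot[2] = zz87y79yz8x$78
  rot[3] = z87y79yz8x$78z
  rot[4] = 87y79yz8x$78zz
  rot[5] = 7y79yz8x$78zz8
  rot[6] = y79yz8x$78zz87
  rot[7] = 79yz8x$78zz87y
  rot[8] = 9yz8x$78zz87y7
  rot[9] = yz8x$78zz87y79
  rot[10] = z8x$78zz87y79y
  rot[11] = 8x$78zz87y79yz
  rot[12] = x$78zz87y79yz8
  rot[13] = $78zz87y79yz8x
Sorted (with $ < everything):
  sorted[0] = $78zz87y79yz8x
  sorted[1] = 78zz87y79yz8x$
  sorted[2] = 79yz8x$78zz87y
  sorted[3] = 7y79yz8x$78zz8
  sorted[4] = 87y79yz8x$78zz
  sorted[5] = 8x$78zz87y79yz
  sorted[6] = 8zz87y79yz8x$7
  sorted[7] = 9yz8x$78zz87y7
  sorted[8] = x$78zz87y79yz8
  sorted[9] = y79yz8x$78zz87
  sorted[10] = yz8x$78zz87y79
  sorted[11] = z87y79yz8x$78z
  sorted[12] = z8x$78zz87y79y
  sorted[13] = zz87y79yz8x$78
sorted[3] = 7y79yz8x$78zz8

Answer: 7y79yz8x$78zz8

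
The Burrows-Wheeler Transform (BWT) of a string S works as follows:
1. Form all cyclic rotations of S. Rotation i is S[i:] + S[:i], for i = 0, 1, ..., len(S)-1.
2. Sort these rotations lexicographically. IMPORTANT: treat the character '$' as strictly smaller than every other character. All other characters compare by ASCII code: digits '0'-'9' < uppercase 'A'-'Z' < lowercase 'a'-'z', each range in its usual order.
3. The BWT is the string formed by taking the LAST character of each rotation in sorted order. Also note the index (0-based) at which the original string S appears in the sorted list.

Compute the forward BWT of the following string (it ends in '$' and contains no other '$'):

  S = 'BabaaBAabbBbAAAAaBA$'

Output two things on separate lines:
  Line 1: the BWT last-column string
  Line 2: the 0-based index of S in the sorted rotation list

All 20 rotations (rotation i = S[i:]+S[:i]):
  rot[0] = BabaaBAabbBbAAAAaBA$
  rot[1] = abaaBAabbBbAAAAaBA$B
  rot[2] = baaBAabbBbAAAAaBA$Ba
  rot[3] = aaBAabbBbAAAAaBA$Bab
  rot[4] = aBAabbBbAAAAaBA$Baba
  rot[5] = BAabbBbAAAAaBA$Babaa
  rot[6] = AabbBbAAAAaBA$BabaaB
  rot[7] = abbBbAAAAaBA$BabaaBA
  rot[8] = bbBbAAAAaBA$BabaaBAa
  rot[9] = bBbAAAAaBA$BabaaBAab
  rot[10] = BbAAAAaBA$BabaaBAabb
  rot[11] = bAAAAaBA$BabaaBAabbB
  rot[12] = AAAAaBA$BabaaBAabbBb
  rot[13] = AAAaBA$BabaaBAabbBbA
  rot[14] = AAaBA$BabaaBAabbBbAA
  rot[15] = AaBA$BabaaBAabbBbAAA
  rot[16] = aBA$BabaaBAabbBbAAAA
  rot[17] = BA$BabaaBAabbBbAAAAa
  rot[18] = A$BabaaBAabbBbAAAAaB
  rot[19] = $BabaaBAabbBbAAAAaBA
Sorted (with $ < everything):
  sorted[0] = $BabaaBAabbBbAAAAaBA  (last char: 'A')
  sorted[1] = A$BabaaBAabbBbAAAAaB  (last char: 'B')
  sorted[2] = AAAAaBA$BabaaBAabbBb  (last char: 'b')
  sorted[3] = AAAaBA$BabaaBAabbBbA  (last char: 'A')
  sorted[4] = AAaBA$BabaaBAabbBbAA  (last char: 'A')
  sorted[5] = AaBA$BabaaBAabbBbAAA  (last char: 'A')
  sorted[6] = AabbBbAAAAaBA$BabaaB  (last char: 'B')
  sorted[7] = BA$BabaaBAabbBbAAAAa  (last char: 'a')
  sorted[8] = BAabbBbAAAAaBA$Babaa  (last char: 'a')
  sorted[9] = BabaaBAabbBbAAAAaBA$  (last char: '$')
  sorted[10] = BbAAAAaBA$BabaaBAabb  (last char: 'b')
  sorted[11] = aBA$BabaaBAabbBbAAAA  (last char: 'A')
  sorted[12] = aBAabbBbAAAAaBA$Baba  (last char: 'a')
  sorted[13] = aaBAabbBbAAAAaBA$Bab  (last char: 'b')
  sorted[14] = abaaBAabbBbAAAAaBA$B  (last char: 'B')
  sorted[15] = abbBbAAAAaBA$BabaaBA  (last char: 'A')
  sorted[16] = bAAAAaBA$BabaaBAabbB  (last char: 'B')
  sorted[17] = bBbAAAAaBA$BabaaBAab  (last char: 'b')
  sorted[18] = baaBAabbBbAAAAaBA$Ba  (last char: 'a')
  sorted[19] = bbBbAAAAaBA$BabaaBAa  (last char: 'a')
Last column: ABbAAABaa$bAabBABbaa
Original string S is at sorted index 9

Answer: ABbAAABaa$bAabBABbaa
9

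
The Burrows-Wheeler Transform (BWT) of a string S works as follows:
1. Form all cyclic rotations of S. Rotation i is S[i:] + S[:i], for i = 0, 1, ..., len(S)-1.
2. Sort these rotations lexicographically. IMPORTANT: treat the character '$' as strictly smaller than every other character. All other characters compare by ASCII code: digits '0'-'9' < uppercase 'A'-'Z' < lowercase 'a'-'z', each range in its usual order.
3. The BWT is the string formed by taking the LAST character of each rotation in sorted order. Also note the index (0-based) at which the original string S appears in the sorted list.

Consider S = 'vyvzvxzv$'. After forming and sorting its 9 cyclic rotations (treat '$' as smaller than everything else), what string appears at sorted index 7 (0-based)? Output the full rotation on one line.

All 9 rotations (rotation i = S[i:]+S[:i]):
  rot[0] = vyvzvxzv$
  rot[1] = yvzvxzv$v
  rot[2] = vzvxzv$vy
  rot[3] = zvxzv$vyv
  rot[4] = vxzv$vyvz
  rot[5] = xzv$vyvzv
  rot[6] = zv$vyvzvx
  rot[7] = v$vyvzvxz
  rot[8] = $vyvzvxzv
Sorted (with $ < everything):
  sorted[0] = $vyvzvxzv
  sorted[1] = v$vyvzvxz
  sorted[2] = vxzv$vyvz
  sorted[3] = vyvzvxzv$
  sorted[4] = vzvxzv$vy
  sorted[5] = xzv$vyvzv
  sorted[6] = yvzvxzv$v
  sorted[7] = zv$vyvzvx
  sorted[8] = zvxzv$vyv
sorted[7] = zv$vyvzvx

Answer: zv$vyvzvx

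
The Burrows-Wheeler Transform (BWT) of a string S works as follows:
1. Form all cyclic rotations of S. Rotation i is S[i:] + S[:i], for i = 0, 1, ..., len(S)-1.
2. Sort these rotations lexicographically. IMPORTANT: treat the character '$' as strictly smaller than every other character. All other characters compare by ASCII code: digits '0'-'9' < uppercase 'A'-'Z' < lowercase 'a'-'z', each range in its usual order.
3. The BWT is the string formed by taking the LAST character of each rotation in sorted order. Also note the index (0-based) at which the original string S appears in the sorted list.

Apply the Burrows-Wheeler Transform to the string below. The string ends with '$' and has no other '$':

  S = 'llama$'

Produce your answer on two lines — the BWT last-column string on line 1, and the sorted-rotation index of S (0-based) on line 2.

Answer: amll$a
4

Derivation:
All 6 rotations (rotation i = S[i:]+S[:i]):
  rot[0] = llama$
  rot[1] = lama$l
  rot[2] = ama$ll
  rot[3] = ma$lla
  rot[4] = a$llam
  rot[5] = $llama
Sorted (with $ < everything):
  sorted[0] = $llama  (last char: 'a')
  sorted[1] = a$llam  (last char: 'm')
  sorted[2] = ama$ll  (last char: 'l')
  sorted[3] = lama$l  (last char: 'l')
  sorted[4] = llama$  (last char: '$')
  sorted[5] = ma$lla  (last char: 'a')
Last column: amll$a
Original string S is at sorted index 4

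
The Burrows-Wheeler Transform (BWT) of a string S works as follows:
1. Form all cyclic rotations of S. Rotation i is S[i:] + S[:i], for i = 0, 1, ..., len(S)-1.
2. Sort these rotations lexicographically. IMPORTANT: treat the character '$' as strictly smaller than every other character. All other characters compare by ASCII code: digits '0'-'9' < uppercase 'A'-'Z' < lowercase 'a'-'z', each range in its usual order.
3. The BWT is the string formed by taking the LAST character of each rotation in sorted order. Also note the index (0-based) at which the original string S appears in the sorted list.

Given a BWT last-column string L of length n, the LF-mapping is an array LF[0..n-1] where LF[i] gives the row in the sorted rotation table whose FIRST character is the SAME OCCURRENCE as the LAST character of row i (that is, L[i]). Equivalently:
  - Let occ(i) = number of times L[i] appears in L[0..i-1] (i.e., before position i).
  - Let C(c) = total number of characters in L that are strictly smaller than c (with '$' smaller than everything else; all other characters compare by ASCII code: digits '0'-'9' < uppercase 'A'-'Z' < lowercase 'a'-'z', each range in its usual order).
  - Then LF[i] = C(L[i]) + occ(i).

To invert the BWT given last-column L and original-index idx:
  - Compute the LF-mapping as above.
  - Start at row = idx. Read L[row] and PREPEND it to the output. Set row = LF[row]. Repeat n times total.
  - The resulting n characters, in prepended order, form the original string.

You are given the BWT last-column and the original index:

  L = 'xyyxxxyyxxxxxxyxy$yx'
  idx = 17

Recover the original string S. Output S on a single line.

LF mapping: 1 13 14 2 3 4 15 16 5 6 7 8 9 10 17 11 18 0 19 12
Walk LF starting at row 17, prepending L[row]:
  step 1: row=17, L[17]='$', prepend. Next row=LF[17]=0
  step 2: row=0, L[0]='x', prepend. Next row=LF[0]=1
  step 3: row=1, L[1]='y', prepend. Next row=LF[1]=13
  step 4: row=13, L[13]='x', prepend. Next row=LF[13]=10
  step 5: row=10, L[10]='x', prepend. Next row=LF[10]=7
  step 6: row=7, L[7]='y', prepend. Next row=LF[7]=16
  step 7: row=16, L[16]='y', prepend. Next row=LF[16]=18
  step 8: row=18, L[18]='y', prepend. Next row=LF[18]=19
  step 9: row=19, L[19]='x', prepend. Next row=LF[19]=12
  step 10: row=12, L[12]='x', prepend. Next row=LF[12]=9
  step 11: row=9, L[9]='x', prepend. Next row=LF[9]=6
  step 12: row=6, L[6]='y', prepend. Next row=LF[6]=15
  step 13: row=15, L[15]='x', prepend. Next row=LF[15]=11
  step 14: row=11, L[11]='x', prepend. Next row=LF[11]=8
  step 15: row=8, L[8]='x', prepend. Next row=LF[8]=5
  step 16: row=5, L[5]='x', prepend. Next row=LF[5]=4
  step 17: row=4, L[4]='x', prepend. Next row=LF[4]=3
  step 18: row=3, L[3]='x', prepend. Next row=LF[3]=2
  step 19: row=2, L[2]='y', prepend. Next row=LF[2]=14
  step 20: row=14, L[14]='y', prepend. Next row=LF[14]=17
Reversed output: yyxxxxxxyxxxyyyxxyx$

Answer: yyxxxxxxyxxxyyyxxyx$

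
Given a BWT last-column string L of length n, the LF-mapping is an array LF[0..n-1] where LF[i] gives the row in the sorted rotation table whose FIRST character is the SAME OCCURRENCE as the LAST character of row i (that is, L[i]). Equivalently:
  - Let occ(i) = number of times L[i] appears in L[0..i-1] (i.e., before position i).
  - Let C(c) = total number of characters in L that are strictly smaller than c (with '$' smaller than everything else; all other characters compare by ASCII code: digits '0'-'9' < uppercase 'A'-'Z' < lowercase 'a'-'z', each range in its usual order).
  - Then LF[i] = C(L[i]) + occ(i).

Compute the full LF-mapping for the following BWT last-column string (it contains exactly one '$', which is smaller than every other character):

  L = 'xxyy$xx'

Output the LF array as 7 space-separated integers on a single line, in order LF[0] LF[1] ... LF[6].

Char counts: '$':1, 'x':4, 'y':2
C (first-col start): C('$')=0, C('x')=1, C('y')=5
L[0]='x': occ=0, LF[0]=C('x')+0=1+0=1
L[1]='x': occ=1, LF[1]=C('x')+1=1+1=2
L[2]='y': occ=0, LF[2]=C('y')+0=5+0=5
L[3]='y': occ=1, LF[3]=C('y')+1=5+1=6
L[4]='$': occ=0, LF[4]=C('$')+0=0+0=0
L[5]='x': occ=2, LF[5]=C('x')+2=1+2=3
L[6]='x': occ=3, LF[6]=C('x')+3=1+3=4

Answer: 1 2 5 6 0 3 4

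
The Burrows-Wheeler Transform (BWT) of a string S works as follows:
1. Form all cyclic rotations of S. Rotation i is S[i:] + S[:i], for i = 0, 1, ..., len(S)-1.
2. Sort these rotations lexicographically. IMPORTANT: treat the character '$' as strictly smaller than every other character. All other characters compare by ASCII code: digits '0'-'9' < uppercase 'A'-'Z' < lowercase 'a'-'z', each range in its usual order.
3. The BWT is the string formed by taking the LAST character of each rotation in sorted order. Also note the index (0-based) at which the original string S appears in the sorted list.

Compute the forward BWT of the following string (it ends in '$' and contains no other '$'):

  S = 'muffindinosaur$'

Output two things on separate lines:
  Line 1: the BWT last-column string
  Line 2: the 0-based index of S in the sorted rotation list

All 15 rotations (rotation i = S[i:]+S[:i]):
  rot[0] = muffindinosaur$
  rot[1] = uffindinosaur$m
  rot[2] = ffindinosaur$mu
  rot[3] = findinosaur$muf
  rot[4] = indinosaur$muff
  rot[5] = ndinosaur$muffi
  rot[6] = dinosaur$muffin
  rot[7] = inosaur$muffind
  rot[8] = nosaur$muffindi
  rot[9] = osaur$muffindin
  rot[10] = saur$muffindino
  rot[11] = aur$muffindinos
  rot[12] = ur$muffindinosa
  rot[13] = r$muffindinosau
  rot[14] = $muffindinosaur
Sorted (with $ < everything):
  sorted[0] = $muffindinosaur  (last char: 'r')
  sorted[1] = aur$muffindinos  (last char: 's')
  sorted[2] = dinosaur$muffin  (last char: 'n')
  sorted[3] = ffindinosaur$mu  (last char: 'u')
  sorted[4] = findinosaur$muf  (last char: 'f')
  sorted[5] = indinosaur$muff  (last char: 'f')
  sorted[6] = inosaur$muffind  (last char: 'd')
  sorted[7] = muffindinosaur$  (last char: '$')
  sorted[8] = ndinosaur$muffi  (last char: 'i')
  sorted[9] = nosaur$muffindi  (last char: 'i')
  sorted[10] = osaur$muffindin  (last char: 'n')
  sorted[11] = r$muffindinosau  (last char: 'u')
  sorted[12] = saur$muffindino  (last char: 'o')
  sorted[13] = uffindinosaur$m  (last char: 'm')
  sorted[14] = ur$muffindinosa  (last char: 'a')
Last column: rsnuffd$iinuoma
Original string S is at sorted index 7

Answer: rsnuffd$iinuoma
7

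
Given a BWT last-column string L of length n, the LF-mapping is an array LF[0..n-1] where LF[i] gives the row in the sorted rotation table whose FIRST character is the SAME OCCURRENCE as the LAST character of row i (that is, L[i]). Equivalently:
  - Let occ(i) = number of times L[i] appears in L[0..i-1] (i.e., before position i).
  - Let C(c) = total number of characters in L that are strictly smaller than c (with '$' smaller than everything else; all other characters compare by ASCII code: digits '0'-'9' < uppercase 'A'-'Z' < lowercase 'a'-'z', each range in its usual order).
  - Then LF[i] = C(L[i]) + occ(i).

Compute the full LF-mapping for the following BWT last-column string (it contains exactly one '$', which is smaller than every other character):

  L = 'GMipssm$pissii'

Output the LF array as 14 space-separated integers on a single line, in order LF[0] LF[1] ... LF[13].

Char counts: '$':1, 'G':1, 'M':1, 'i':4, 'm':1, 'p':2, 's':4
C (first-col start): C('$')=0, C('G')=1, C('M')=2, C('i')=3, C('m')=7, C('p')=8, C('s')=10
L[0]='G': occ=0, LF[0]=C('G')+0=1+0=1
L[1]='M': occ=0, LF[1]=C('M')+0=2+0=2
L[2]='i': occ=0, LF[2]=C('i')+0=3+0=3
L[3]='p': occ=0, LF[3]=C('p')+0=8+0=8
L[4]='s': occ=0, LF[4]=C('s')+0=10+0=10
L[5]='s': occ=1, LF[5]=C('s')+1=10+1=11
L[6]='m': occ=0, LF[6]=C('m')+0=7+0=7
L[7]='$': occ=0, LF[7]=C('$')+0=0+0=0
L[8]='p': occ=1, LF[8]=C('p')+1=8+1=9
L[9]='i': occ=1, LF[9]=C('i')+1=3+1=4
L[10]='s': occ=2, LF[10]=C('s')+2=10+2=12
L[11]='s': occ=3, LF[11]=C('s')+3=10+3=13
L[12]='i': occ=2, LF[12]=C('i')+2=3+2=5
L[13]='i': occ=3, LF[13]=C('i')+3=3+3=6

Answer: 1 2 3 8 10 11 7 0 9 4 12 13 5 6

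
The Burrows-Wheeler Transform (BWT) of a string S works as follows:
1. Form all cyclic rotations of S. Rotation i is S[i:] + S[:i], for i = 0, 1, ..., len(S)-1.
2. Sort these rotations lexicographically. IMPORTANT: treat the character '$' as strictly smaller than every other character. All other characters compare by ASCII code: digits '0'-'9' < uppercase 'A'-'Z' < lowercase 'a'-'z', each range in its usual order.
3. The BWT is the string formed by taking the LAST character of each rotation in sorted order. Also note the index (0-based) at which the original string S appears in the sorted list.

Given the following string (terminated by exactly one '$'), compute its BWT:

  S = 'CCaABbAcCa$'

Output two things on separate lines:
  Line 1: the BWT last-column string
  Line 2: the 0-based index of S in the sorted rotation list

Answer: aabA$cCCCBA
4

Derivation:
All 11 rotations (rotation i = S[i:]+S[:i]):
  rot[0] = CCaABbAcCa$
  rot[1] = CaABbAcCa$C
  rot[2] = aABbAcCa$CC
  rot[3] = ABbAcCa$CCa
  rot[4] = BbAcCa$CCaA
  rot[5] = bAcCa$CCaAB
  rot[6] = AcCa$CCaABb
  rot[7] = cCa$CCaABbA
  rot[8] = Ca$CCaABbAc
  rot[9] = a$CCaABbAcC
  rot[10] = $CCaABbAcCa
Sorted (with $ < everything):
  sorted[0] = $CCaABbAcCa  (last char: 'a')
  sorted[1] = ABbAcCa$CCa  (last char: 'a')
  sorted[2] = AcCa$CCaABb  (last char: 'b')
  sorted[3] = BbAcCa$CCaA  (last char: 'A')
  sorted[4] = CCaABbAcCa$  (last char: '$')
  sorted[5] = Ca$CCaABbAc  (last char: 'c')
  sorted[6] = CaABbAcCa$C  (last char: 'C')
  sorted[7] = a$CCaABbAcC  (last char: 'C')
  sorted[8] = aABbAcCa$CC  (last char: 'C')
  sorted[9] = bAcCa$CCaAB  (last char: 'B')
  sorted[10] = cCa$CCaABbA  (last char: 'A')
Last column: aabA$cCCCBA
Original string S is at sorted index 4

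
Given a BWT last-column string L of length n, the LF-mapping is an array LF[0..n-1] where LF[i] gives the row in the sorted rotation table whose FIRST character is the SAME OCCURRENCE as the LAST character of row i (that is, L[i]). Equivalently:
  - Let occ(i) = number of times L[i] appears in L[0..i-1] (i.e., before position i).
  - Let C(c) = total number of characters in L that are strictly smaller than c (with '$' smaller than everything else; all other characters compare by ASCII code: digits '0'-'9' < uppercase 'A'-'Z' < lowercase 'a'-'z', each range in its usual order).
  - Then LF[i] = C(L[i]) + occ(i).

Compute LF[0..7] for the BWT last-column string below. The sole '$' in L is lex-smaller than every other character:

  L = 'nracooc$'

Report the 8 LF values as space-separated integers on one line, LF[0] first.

Char counts: '$':1, 'a':1, 'c':2, 'n':1, 'o':2, 'r':1
C (first-col start): C('$')=0, C('a')=1, C('c')=2, C('n')=4, C('o')=5, C('r')=7
L[0]='n': occ=0, LF[0]=C('n')+0=4+0=4
L[1]='r': occ=0, LF[1]=C('r')+0=7+0=7
L[2]='a': occ=0, LF[2]=C('a')+0=1+0=1
L[3]='c': occ=0, LF[3]=C('c')+0=2+0=2
L[4]='o': occ=0, LF[4]=C('o')+0=5+0=5
L[5]='o': occ=1, LF[5]=C('o')+1=5+1=6
L[6]='c': occ=1, LF[6]=C('c')+1=2+1=3
L[7]='$': occ=0, LF[7]=C('$')+0=0+0=0

Answer: 4 7 1 2 5 6 3 0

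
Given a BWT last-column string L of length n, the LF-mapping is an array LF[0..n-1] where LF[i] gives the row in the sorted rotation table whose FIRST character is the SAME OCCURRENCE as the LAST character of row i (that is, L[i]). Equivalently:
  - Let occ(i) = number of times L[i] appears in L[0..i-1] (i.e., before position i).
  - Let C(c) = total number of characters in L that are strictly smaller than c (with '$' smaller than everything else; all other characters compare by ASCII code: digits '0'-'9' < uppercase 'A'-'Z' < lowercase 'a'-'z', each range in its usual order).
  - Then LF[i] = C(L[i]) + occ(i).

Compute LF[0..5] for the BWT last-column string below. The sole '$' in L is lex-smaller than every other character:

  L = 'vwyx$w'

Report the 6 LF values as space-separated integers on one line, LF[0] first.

Answer: 1 2 5 4 0 3

Derivation:
Char counts: '$':1, 'v':1, 'w':2, 'x':1, 'y':1
C (first-col start): C('$')=0, C('v')=1, C('w')=2, C('x')=4, C('y')=5
L[0]='v': occ=0, LF[0]=C('v')+0=1+0=1
L[1]='w': occ=0, LF[1]=C('w')+0=2+0=2
L[2]='y': occ=0, LF[2]=C('y')+0=5+0=5
L[3]='x': occ=0, LF[3]=C('x')+0=4+0=4
L[4]='$': occ=0, LF[4]=C('$')+0=0+0=0
L[5]='w': occ=1, LF[5]=C('w')+1=2+1=3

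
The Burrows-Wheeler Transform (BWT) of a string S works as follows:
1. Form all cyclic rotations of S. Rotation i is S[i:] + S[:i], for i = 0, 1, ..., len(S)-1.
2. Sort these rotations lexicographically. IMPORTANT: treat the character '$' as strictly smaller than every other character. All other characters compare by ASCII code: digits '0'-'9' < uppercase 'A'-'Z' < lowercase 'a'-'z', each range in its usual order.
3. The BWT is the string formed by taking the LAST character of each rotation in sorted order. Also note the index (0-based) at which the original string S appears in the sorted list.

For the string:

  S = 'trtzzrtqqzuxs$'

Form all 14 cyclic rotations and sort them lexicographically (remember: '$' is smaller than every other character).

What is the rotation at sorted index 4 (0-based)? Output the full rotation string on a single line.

Answer: rtzzrtqqzuxs$t

Derivation:
All 14 rotations (rotation i = S[i:]+S[:i]):
  rot[0] = trtzzrtqqzuxs$
  rot[1] = rtzzrtqqzuxs$t
  rot[2] = tzzrtqqzuxs$tr
  rot[3] = zzrtqqzuxs$trt
  rot[4] = zrtqqzuxs$trtz
  rot[5] = rtqqzuxs$trtzz
  rot[6] = tqqzuxs$trtzzr
  rot[7] = qqzuxs$trtzzrt
  rot[8] = qzuxs$trtzzrtq
  rot[9] = zuxs$trtzzrtqq
  rot[10] = uxs$trtzzrtqqz
  rot[11] = xs$trtzzrtqqzu
  rot[12] = s$trtzzrtqqzux
  rot[13] = $trtzzrtqqzuxs
Sorted (with $ < everything):
  sorted[0] = $trtzzrtqqzuxs
  sorted[1] = qqzuxs$trtzzrt
  sorted[2] = qzuxs$trtzzrtq
  sorted[3] = rtqqzuxs$trtzz
  sorted[4] = rtzzrtqqzuxs$t
  sorted[5] = s$trtzzrtqqzux
  sorted[6] = tqqzuxs$trtzzr
  sorted[7] = trtzzrtqqzuxs$
  sorted[8] = tzzrtqqzuxs$tr
  sorted[9] = uxs$trtzzrtqqz
  sorted[10] = xs$trtzzrtqqzu
  sorted[11] = zrtqqzuxs$trtz
  sorted[12] = zuxs$trtzzrtqq
  sorted[13] = zzrtqqzuxs$trt
sorted[4] = rtzzrtqqzuxs$t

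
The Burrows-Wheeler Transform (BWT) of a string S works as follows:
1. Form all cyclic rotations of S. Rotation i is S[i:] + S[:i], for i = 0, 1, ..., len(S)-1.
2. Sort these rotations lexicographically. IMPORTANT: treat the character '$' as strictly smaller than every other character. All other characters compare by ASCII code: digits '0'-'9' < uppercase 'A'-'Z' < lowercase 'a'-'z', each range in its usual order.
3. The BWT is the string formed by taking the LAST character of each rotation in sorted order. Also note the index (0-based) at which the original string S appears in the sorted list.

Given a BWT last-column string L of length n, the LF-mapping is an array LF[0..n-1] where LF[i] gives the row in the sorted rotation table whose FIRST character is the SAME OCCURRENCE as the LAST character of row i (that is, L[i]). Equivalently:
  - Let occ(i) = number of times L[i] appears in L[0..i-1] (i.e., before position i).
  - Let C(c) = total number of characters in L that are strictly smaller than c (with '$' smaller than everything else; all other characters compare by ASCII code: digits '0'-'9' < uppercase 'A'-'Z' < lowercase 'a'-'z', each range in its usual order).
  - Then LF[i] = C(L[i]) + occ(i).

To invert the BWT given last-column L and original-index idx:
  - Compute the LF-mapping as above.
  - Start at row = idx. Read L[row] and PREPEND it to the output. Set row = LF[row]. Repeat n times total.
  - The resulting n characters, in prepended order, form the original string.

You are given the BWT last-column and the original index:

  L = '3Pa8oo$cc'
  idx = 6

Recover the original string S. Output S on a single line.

Answer: cocoa8P3$

Derivation:
LF mapping: 1 3 4 2 7 8 0 5 6
Walk LF starting at row 6, prepending L[row]:
  step 1: row=6, L[6]='$', prepend. Next row=LF[6]=0
  step 2: row=0, L[0]='3', prepend. Next row=LF[0]=1
  step 3: row=1, L[1]='P', prepend. Next row=LF[1]=3
  step 4: row=3, L[3]='8', prepend. Next row=LF[3]=2
  step 5: row=2, L[2]='a', prepend. Next row=LF[2]=4
  step 6: row=4, L[4]='o', prepend. Next row=LF[4]=7
  step 7: row=7, L[7]='c', prepend. Next row=LF[7]=5
  step 8: row=5, L[5]='o', prepend. Next row=LF[5]=8
  step 9: row=8, L[8]='c', prepend. Next row=LF[8]=6
Reversed output: cocoa8P3$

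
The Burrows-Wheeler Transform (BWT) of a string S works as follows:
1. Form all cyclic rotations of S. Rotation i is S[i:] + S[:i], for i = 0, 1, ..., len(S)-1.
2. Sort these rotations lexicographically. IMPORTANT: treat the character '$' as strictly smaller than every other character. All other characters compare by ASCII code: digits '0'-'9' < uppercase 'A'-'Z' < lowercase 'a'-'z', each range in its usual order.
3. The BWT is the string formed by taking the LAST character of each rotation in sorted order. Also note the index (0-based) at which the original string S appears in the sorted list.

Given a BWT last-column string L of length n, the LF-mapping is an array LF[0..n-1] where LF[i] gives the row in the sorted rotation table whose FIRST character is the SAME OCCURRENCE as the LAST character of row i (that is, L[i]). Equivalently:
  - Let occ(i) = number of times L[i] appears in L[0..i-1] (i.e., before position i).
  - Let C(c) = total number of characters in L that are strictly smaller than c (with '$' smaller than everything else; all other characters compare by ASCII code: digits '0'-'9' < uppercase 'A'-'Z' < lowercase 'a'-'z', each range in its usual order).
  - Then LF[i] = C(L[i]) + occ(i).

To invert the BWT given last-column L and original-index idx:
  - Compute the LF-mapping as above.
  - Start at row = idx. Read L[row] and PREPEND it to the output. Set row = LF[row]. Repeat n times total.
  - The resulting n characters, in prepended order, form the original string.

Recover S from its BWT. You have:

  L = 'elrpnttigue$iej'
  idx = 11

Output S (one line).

LF mapping: 1 8 11 10 9 12 13 5 4 14 2 0 6 3 7
Walk LF starting at row 11, prepending L[row]:
  step 1: row=11, L[11]='$', prepend. Next row=LF[11]=0
  step 2: row=0, L[0]='e', prepend. Next row=LF[0]=1
  step 3: row=1, L[1]='l', prepend. Next row=LF[1]=8
  step 4: row=8, L[8]='g', prepend. Next row=LF[8]=4
  step 5: row=4, L[4]='n', prepend. Next row=LF[4]=9
  step 6: row=9, L[9]='u', prepend. Next row=LF[9]=14
  step 7: row=14, L[14]='j', prepend. Next row=LF[14]=7
  step 8: row=7, L[7]='i', prepend. Next row=LF[7]=5
  step 9: row=5, L[5]='t', prepend. Next row=LF[5]=12
  step 10: row=12, L[12]='i', prepend. Next row=LF[12]=6
  step 11: row=6, L[6]='t', prepend. Next row=LF[6]=13
  step 12: row=13, L[13]='e', prepend. Next row=LF[13]=3
  step 13: row=3, L[3]='p', prepend. Next row=LF[3]=10
  step 14: row=10, L[10]='e', prepend. Next row=LF[10]=2
  step 15: row=2, L[2]='r', prepend. Next row=LF[2]=11
Reversed output: repetitijungle$

Answer: repetitijungle$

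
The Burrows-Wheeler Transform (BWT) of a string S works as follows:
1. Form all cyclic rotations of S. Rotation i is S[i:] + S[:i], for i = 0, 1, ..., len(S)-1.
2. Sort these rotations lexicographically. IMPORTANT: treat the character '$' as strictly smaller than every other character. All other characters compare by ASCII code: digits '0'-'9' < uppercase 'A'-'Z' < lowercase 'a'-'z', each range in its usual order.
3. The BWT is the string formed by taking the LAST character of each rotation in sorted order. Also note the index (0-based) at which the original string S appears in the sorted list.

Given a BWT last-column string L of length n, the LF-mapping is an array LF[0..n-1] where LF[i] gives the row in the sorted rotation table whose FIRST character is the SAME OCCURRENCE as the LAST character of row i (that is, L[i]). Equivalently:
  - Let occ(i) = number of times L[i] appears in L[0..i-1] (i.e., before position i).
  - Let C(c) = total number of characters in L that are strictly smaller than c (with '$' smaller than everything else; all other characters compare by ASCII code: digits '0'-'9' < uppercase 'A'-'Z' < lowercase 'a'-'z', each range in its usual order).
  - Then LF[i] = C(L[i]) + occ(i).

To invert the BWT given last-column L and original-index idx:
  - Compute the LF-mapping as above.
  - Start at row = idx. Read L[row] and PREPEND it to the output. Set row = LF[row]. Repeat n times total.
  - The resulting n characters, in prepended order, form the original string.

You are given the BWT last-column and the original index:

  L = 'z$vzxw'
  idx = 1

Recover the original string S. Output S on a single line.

LF mapping: 4 0 1 5 3 2
Walk LF starting at row 1, prepending L[row]:
  step 1: row=1, L[1]='$', prepend. Next row=LF[1]=0
  step 2: row=0, L[0]='z', prepend. Next row=LF[0]=4
  step 3: row=4, L[4]='x', prepend. Next row=LF[4]=3
  step 4: row=3, L[3]='z', prepend. Next row=LF[3]=5
  step 5: row=5, L[5]='w', prepend. Next row=LF[5]=2
  step 6: row=2, L[2]='v', prepend. Next row=LF[2]=1
Reversed output: vwzxz$

Answer: vwzxz$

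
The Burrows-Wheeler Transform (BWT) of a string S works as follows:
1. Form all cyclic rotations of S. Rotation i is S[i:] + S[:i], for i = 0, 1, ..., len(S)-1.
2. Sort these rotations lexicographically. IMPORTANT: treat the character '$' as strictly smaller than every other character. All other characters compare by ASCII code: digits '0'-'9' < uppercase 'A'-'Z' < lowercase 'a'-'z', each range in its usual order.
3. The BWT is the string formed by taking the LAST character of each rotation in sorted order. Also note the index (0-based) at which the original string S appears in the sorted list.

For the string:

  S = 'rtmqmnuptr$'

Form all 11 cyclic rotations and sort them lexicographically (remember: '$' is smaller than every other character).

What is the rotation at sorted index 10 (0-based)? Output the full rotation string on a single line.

Answer: uptr$rtmqmn

Derivation:
All 11 rotations (rotation i = S[i:]+S[:i]):
  rot[0] = rtmqmnuptr$
  rot[1] = tmqmnuptr$r
  rot[2] = mqmnuptr$rt
  rot[3] = qmnuptr$rtm
  rot[4] = mnuptr$rtmq
  rot[5] = nuptr$rtmqm
  rot[6] = uptr$rtmqmn
  rot[7] = ptr$rtmqmnu
  rot[8] = tr$rtmqmnup
  rot[9] = r$rtmqmnupt
  rot[10] = $rtmqmnuptr
Sorted (with $ < everything):
  sorted[0] = $rtmqmnuptr
  sorted[1] = mnuptr$rtmq
  sorted[2] = mqmnuptr$rt
  sorted[3] = nuptr$rtmqm
  sorted[4] = ptr$rtmqmnu
  sorted[5] = qmnuptr$rtm
  sorted[6] = r$rtmqmnupt
  sorted[7] = rtmqmnuptr$
  sorted[8] = tmqmnuptr$r
  sorted[9] = tr$rtmqmnup
  sorted[10] = uptr$rtmqmn
sorted[10] = uptr$rtmqmn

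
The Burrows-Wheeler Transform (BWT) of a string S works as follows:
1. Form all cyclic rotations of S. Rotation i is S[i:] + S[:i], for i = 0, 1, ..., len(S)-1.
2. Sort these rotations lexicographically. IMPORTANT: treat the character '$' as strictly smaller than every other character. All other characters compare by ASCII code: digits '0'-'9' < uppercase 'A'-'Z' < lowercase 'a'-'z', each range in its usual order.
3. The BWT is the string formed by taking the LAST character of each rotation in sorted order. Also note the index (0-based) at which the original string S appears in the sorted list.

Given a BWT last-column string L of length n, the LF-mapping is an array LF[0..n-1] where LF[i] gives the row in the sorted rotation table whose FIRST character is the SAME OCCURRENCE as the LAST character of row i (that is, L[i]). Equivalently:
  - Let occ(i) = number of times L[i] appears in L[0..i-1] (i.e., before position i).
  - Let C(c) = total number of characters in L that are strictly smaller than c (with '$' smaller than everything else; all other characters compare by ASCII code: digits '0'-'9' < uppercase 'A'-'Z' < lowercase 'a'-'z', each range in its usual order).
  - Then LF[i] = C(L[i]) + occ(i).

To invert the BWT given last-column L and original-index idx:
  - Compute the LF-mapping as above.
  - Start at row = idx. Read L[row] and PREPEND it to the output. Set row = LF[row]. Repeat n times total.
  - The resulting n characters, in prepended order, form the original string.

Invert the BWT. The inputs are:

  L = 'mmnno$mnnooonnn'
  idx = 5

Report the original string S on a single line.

LF mapping: 1 2 4 5 11 0 3 6 7 12 13 14 8 9 10
Walk LF starting at row 5, prepending L[row]:
  step 1: row=5, L[5]='$', prepend. Next row=LF[5]=0
  step 2: row=0, L[0]='m', prepend. Next row=LF[0]=1
  step 3: row=1, L[1]='m', prepend. Next row=LF[1]=2
  step 4: row=2, L[2]='n', prepend. Next row=LF[2]=4
  step 5: row=4, L[4]='o', prepend. Next row=LF[4]=11
  step 6: row=11, L[11]='o', prepend. Next row=LF[11]=14
  step 7: row=14, L[14]='n', prepend. Next row=LF[14]=10
  step 8: row=10, L[10]='o', prepend. Next row=LF[10]=13
  step 9: row=13, L[13]='n', prepend. Next row=LF[13]=9
  step 10: row=9, L[9]='o', prepend. Next row=LF[9]=12
  step 11: row=12, L[12]='n', prepend. Next row=LF[12]=8
  step 12: row=8, L[8]='n', prepend. Next row=LF[8]=7
  step 13: row=7, L[7]='n', prepend. Next row=LF[7]=6
  step 14: row=6, L[6]='m', prepend. Next row=LF[6]=3
  step 15: row=3, L[3]='n', prepend. Next row=LF[3]=5
Reversed output: nmnnnononoonmm$

Answer: nmnnnononoonmm$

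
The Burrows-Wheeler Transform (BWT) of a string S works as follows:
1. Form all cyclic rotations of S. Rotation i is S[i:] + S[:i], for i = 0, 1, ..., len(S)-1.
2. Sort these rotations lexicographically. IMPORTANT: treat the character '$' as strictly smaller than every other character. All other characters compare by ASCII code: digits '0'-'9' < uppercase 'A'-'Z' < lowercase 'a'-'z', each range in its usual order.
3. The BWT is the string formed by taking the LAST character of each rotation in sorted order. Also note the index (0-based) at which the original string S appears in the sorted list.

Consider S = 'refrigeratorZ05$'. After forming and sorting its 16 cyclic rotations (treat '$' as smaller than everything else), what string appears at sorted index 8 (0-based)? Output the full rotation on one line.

Answer: geratorZ05$refri

Derivation:
All 16 rotations (rotation i = S[i:]+S[:i]):
  rot[0] = refrigeratorZ05$
  rot[1] = efrigeratorZ05$r
  rot[2] = frigeratorZ05$re
  rot[3] = rigeratorZ05$ref
  rot[4] = igeratorZ05$refr
  rot[5] = geratorZ05$refri
  rot[6] = eratorZ05$refrig
  rot[7] = ratorZ05$refrige
  rot[8] = atorZ05$refriger
  rot[9] = torZ05$refrigera
  rot[10] = orZ05$refrigerat
  rot[11] = rZ05$refrigerato
  rot[12] = Z05$refrigerator
  rot[13] = 05$refrigeratorZ
  rot[14] = 5$refrigeratorZ0
  rot[15] = $refrigeratorZ05
Sorted (with $ < everything):
  sorted[0] = $refrigeratorZ05
  sorted[1] = 05$refrigeratorZ
  sorted[2] = 5$refrigeratorZ0
  sorted[3] = Z05$refrigerator
  sorted[4] = atorZ05$refriger
  sorted[5] = efrigeratorZ05$r
  sorted[6] = eratorZ05$refrig
  sorted[7] = frigeratorZ05$re
  sorted[8] = geratorZ05$refri
  sorted[9] = igeratorZ05$refr
  sorted[10] = orZ05$refrigerat
  sorted[11] = rZ05$refrigerato
  sorted[12] = ratorZ05$refrige
  sorted[13] = refrigeratorZ05$
  sorted[14] = rigeratorZ05$ref
  sorted[15] = torZ05$refrigera
sorted[8] = geratorZ05$refri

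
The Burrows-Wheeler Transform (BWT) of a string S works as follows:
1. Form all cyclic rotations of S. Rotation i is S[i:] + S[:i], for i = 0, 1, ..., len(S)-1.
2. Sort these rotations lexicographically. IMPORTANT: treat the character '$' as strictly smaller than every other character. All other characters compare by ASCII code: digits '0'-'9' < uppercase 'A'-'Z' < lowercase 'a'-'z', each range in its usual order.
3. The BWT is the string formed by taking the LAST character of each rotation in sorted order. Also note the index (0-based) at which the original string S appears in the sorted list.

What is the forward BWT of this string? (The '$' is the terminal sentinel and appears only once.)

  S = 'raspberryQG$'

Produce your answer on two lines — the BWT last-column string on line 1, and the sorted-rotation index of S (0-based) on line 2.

All 12 rotations (rotation i = S[i:]+S[:i]):
  rot[0] = raspberryQG$
  rot[1] = aspberryQG$r
  rot[2] = spberryQG$ra
  rot[3] = pberryQG$ras
  rot[4] = berryQG$rasp
  rot[5] = erryQG$raspb
  rot[6] = rryQG$raspbe
  rot[7] = ryQG$raspber
  rot[8] = yQG$raspberr
  rot[9] = QG$raspberry
  rot[10] = G$raspberryQ
  rot[11] = $raspberryQG
Sorted (with $ < everything):
  sorted[0] = $raspberryQG  (last char: 'G')
  sorted[1] = G$raspberryQ  (last char: 'Q')
  sorted[2] = QG$raspberry  (last char: 'y')
  sorted[3] = aspberryQG$r  (last char: 'r')
  sorted[4] = berryQG$rasp  (last char: 'p')
  sorted[5] = erryQG$raspb  (last char: 'b')
  sorted[6] = pberryQG$ras  (last char: 's')
  sorted[7] = raspberryQG$  (last char: '$')
  sorted[8] = rryQG$raspbe  (last char: 'e')
  sorted[9] = ryQG$raspber  (last char: 'r')
  sorted[10] = spberryQG$ra  (last char: 'a')
  sorted[11] = yQG$raspberr  (last char: 'r')
Last column: GQyrpbs$erar
Original string S is at sorted index 7

Answer: GQyrpbs$erar
7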